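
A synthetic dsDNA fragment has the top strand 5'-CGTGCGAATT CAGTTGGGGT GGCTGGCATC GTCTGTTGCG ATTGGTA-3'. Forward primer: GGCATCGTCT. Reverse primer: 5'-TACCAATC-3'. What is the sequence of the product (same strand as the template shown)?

The forward primer matches the template at positions 25–34.
The reverse primer's reverse complement is GATTGGTA, which matches the template at positions 40–47.
The product is the template from position 25 through 47 (23 bp).

5'-GGCATCGTCTGTTGCGATTGGTA-3'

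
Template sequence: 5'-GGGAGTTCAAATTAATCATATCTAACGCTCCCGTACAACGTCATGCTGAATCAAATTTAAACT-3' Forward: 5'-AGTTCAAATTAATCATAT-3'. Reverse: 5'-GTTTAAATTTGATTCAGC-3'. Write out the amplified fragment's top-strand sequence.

5'-AGTTCAAATTAATCATATCTAACGCTCCCGTACAACGTCATGCTGAATCAAATTTAAAC-3'

Forward primer AGTTCAAATTAATCATAT is found on the top strand at positions 4–21.
Taking the reverse complement of GTTTAAATTTGATTCAGC gives GCTGAATCAAATTTAAAC, found at positions 45–62 on the template; the primer anneals here to the top strand with its 3' end pointing upstream.
The product is the template from position 4 through 62 (59 bp).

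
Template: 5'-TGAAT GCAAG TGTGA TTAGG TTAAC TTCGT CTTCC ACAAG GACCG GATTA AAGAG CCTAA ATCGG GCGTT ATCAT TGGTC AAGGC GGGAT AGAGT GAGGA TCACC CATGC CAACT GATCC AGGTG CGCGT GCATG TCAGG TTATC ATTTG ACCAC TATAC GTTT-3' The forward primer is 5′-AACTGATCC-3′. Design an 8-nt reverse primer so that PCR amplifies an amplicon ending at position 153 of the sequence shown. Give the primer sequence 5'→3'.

The forward primer binds at positions 112–120; the product's 3' end on the top strand is position 153.
The reverse primer anneals to the top strand over positions 146–153, i.e. to ATTTGACC.
Its sequence written 5'→3' is the reverse complement: GGTCAAAT.

5'-GGTCAAAT-3'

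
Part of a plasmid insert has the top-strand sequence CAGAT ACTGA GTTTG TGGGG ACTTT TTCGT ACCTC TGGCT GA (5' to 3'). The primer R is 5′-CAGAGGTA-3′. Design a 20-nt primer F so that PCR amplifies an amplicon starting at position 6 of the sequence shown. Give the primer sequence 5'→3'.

The reverse primer's reverse complement TACCTCTG matches the template at positions 30–37; the product starts at position 6.
The forward primer is identical to the top strand over positions 6–25: ACTGAGTTTGTGGGGACTTT.

5'-ACTGAGTTTGTGGGGACTTT-3'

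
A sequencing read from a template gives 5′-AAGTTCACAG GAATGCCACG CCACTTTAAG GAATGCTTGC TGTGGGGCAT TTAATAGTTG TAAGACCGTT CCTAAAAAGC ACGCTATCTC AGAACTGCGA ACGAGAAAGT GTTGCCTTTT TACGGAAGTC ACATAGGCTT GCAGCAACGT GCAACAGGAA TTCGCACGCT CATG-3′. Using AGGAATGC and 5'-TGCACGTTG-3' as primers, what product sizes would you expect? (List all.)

145 bp, 125 bp

The forward primer AGGAATGC matches the top strand at positions 9–16, 29–36.
The reverse primer's reverse complement is CAACGTGCA, matching at positions 145–153.
Each forward site pairs with the reverse site to give a product ending at position 153: sizes 145, 125 bp.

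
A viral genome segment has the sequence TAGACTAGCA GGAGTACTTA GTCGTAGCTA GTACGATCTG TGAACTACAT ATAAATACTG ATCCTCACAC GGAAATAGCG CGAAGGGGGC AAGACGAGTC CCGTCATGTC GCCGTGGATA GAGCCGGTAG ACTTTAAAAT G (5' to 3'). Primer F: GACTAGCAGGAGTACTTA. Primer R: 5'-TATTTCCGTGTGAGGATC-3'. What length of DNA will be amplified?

75 bp

Forward primer GACTAGCAGGAGTACTTA is found on the top strand at positions 3–20.
The reverse primer's reverse complement is GATCCTCACACGGAAATA, which matches the template at positions 60–77.
The product runs from position 3 to position 77, so its length is 77 − 3 + 1 = 75 bp.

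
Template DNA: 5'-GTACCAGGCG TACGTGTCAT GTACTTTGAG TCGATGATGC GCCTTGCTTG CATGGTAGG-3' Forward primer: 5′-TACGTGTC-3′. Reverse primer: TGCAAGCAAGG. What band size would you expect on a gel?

Scanning the template, TACGTGTC occurs at positions 11–18; this primer anneals to the bottom strand there with its 3' end pointing downstream.
Reverse complement of the reverse primer: CCTTGCTTGCA. This occurs on the top strand at positions 42–52.
The product runs from position 11 to position 52, so its length is 52 − 11 + 1 = 42 bp.

42 bp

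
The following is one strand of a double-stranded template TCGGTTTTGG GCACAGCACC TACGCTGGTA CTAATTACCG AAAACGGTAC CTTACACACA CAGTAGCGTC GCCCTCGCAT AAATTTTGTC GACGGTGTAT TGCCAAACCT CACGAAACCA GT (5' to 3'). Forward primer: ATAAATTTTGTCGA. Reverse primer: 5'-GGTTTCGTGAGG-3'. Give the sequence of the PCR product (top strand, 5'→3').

Scanning the template, ATAAATTTTGTCGA occurs at positions 79–92; this primer anneals to the bottom strand there with its 3' end pointing downstream.
Taking the reverse complement of GGTTTCGTGAGG gives CCTCACGAAACC, found at positions 108–119 on the template; the primer anneals here to the top strand with its 3' end pointing upstream.
The product is the template from position 79 through 119 (41 bp).

5'-ATAAATTTTGTCGACGGTGTATTGCCAAACCTCACGAAACC-3'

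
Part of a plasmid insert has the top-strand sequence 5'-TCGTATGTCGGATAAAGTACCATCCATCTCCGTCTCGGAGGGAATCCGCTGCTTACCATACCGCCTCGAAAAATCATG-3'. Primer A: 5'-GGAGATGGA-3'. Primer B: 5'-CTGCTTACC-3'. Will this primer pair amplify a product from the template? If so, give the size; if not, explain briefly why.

Primer A (GGAGATGGA) has reverse complement TCCATCTCC, which matches the top strand at positions 23–31; primer A anneals to the top strand there with its 3' end pointing upstream toward position 23.
Primer B (CTGCTTACC) matches the top strand directly at positions 49–57; it anneals to the bottom strand with its 3' end pointing downstream toward position 57.
The 3' ends diverge (primer A extends toward position 1, primer B toward position 78), so the primers never converge on a shared product.

No product — the primers' 3' ends point away from each other.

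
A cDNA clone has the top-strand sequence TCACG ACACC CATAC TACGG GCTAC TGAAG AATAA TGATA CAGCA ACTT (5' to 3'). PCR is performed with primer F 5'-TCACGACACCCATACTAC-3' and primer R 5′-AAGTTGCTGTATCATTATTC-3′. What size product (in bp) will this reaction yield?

The forward primer matches the template at positions 1–18.
Taking the reverse complement of AAGTTGCTGTATCATTATTC gives GAATAATGATACAGCAACTT, found at positions 30–49 on the template; the primer anneals here to the top strand with its 3' end pointing upstream.
Amplicon spans positions 1–49: 49 bp.

49 bp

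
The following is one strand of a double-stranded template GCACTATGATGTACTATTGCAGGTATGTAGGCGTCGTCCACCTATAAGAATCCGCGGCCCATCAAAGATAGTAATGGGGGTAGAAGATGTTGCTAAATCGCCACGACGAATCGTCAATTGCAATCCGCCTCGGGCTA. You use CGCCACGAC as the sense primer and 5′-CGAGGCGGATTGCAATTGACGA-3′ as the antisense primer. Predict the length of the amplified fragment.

34 bp

The forward primer matches the template at positions 99–107.
Reverse complement of the reverse primer: TCGTCAATTGCAATCCGCCTCG. This occurs on the top strand at positions 111–132.
The product runs from position 99 to position 132, so its length is 132 − 99 + 1 = 34 bp.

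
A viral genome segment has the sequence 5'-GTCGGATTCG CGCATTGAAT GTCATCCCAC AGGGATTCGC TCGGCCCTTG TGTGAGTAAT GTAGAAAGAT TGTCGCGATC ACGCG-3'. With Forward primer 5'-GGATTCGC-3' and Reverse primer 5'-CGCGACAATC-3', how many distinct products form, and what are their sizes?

The forward primer GGATTCGC matches the top strand at positions 4–11, 33–40.
The reverse primer's reverse complement is GATTGTCGCG, matching at positions 68–77.
Each forward site pairs with the reverse site to give a product ending at position 77: sizes 74, 45 bp.

Two products: 74 bp, 45 bp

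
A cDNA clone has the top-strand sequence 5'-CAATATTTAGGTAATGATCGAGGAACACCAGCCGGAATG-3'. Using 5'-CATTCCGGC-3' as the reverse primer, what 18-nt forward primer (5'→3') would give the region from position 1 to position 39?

5'-CAATATTTAGGTAATGAT-3'

The reverse primer's reverse complement GCCGGAATG matches the template at positions 31–39; the product starts at position 1.
The forward primer is identical to the top strand over positions 1–18: CAATATTTAGGTAATGAT.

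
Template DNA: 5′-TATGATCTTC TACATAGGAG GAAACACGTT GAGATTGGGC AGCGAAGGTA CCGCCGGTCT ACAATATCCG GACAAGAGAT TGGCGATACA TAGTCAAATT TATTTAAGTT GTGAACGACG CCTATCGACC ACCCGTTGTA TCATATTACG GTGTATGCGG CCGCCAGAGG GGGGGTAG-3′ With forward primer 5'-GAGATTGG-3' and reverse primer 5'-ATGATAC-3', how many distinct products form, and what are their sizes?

The forward primer GAGATTGG matches the top strand at positions 31–38, 76–83.
The reverse primer's reverse complement is GTATCAT, matching at positions 138–144.
Each forward site pairs with the reverse site to give a product ending at position 144: sizes 114, 69 bp.

Two products: 114 bp, 69 bp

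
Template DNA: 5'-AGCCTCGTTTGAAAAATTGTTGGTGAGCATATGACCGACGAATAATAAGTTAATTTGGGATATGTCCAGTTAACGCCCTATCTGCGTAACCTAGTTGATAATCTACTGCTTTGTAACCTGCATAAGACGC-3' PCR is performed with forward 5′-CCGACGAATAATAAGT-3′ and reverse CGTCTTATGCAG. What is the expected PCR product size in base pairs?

Forward primer CCGACGAATAATAAGT is found on the top strand at positions 35–50.
Taking the reverse complement of CGTCTTATGCAG gives CTGCATAAGACG, found at positions 118–129 on the template; the primer anneals here to the top strand with its 3' end pointing upstream.
Product length = (reverse-primer end) − (forward-primer start) + 1 = 129 − 35 + 1 = 95 bp.

95 bp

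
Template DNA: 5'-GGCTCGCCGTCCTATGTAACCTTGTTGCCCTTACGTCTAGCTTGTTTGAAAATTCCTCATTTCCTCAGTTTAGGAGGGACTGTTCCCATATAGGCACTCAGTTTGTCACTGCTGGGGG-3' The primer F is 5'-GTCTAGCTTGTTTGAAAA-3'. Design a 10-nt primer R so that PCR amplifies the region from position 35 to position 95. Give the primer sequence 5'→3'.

The product's 3' end on the top strand is position 95.
The reverse primer anneals to the top strand over positions 86–95, i.e. to CCATATAGGC.
Its sequence written 5'→3' is the reverse complement: GCCTATATGG.

5'-GCCTATATGG-3'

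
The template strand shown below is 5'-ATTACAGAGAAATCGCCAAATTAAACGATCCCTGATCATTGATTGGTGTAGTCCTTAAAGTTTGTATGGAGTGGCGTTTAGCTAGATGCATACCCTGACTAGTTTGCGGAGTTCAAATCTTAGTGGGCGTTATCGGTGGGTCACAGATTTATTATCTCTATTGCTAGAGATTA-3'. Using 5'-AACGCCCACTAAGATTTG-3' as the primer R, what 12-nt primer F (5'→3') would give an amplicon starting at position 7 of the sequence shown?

The reverse primer's reverse complement CAAATCTTAGTGGGCGTT matches the template at positions 114–131; the product starts at position 7.
The forward primer is identical to the top strand over positions 7–18: GAGAAATCGCCA.

5'-GAGAAATCGCCA-3'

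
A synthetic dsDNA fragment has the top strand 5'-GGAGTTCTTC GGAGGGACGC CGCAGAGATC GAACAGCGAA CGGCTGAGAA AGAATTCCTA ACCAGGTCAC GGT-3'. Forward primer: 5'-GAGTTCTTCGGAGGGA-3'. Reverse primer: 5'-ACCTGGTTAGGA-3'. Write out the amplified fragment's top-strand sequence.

Scanning the template, GAGTTCTTCGGAGGGA occurs at positions 2–17; this primer anneals to the bottom strand there with its 3' end pointing downstream.
Taking the reverse complement of ACCTGGTTAGGA gives TCCTAACCAGGT, found at positions 56–67 on the template; the primer anneals here to the top strand with its 3' end pointing upstream.
The product is the template from position 2 through 67 (66 bp).

5'-GAGTTCTTCGGAGGGACGCCGCAGAGATCGAACAGCGAACGGCTGAGAAAGAATTCCTAACCAGGT-3'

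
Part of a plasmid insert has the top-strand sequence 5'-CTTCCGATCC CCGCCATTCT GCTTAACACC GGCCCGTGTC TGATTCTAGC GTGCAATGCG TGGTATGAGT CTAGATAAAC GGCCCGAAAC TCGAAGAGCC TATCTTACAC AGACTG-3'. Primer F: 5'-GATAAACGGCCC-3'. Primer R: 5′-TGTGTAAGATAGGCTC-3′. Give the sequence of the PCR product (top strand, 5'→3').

5'-GATAAACGGCCCGAAACTCGAAGAGCCTATCTTACACA-3'

Scanning the template, GATAAACGGCCC occurs at positions 74–85; this primer anneals to the bottom strand there with its 3' end pointing downstream.
Reverse complement of the reverse primer: GAGCCTATCTTACACA. This occurs on the top strand at positions 96–111.
The product is the template from position 74 through 111 (38 bp).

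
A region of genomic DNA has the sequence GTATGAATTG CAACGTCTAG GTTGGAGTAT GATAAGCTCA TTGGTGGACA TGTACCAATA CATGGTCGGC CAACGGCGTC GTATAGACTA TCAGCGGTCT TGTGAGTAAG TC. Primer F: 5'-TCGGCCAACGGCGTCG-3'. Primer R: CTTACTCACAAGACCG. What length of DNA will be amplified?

45 bp

Forward primer TCGGCCAACGGCGTCG is found on the top strand at positions 66–81.
The reverse primer's reverse complement is CGGTCTTGTGAGTAAG, which matches the template at positions 95–110.
Product length = (reverse-primer end) − (forward-primer start) + 1 = 110 − 66 + 1 = 45 bp.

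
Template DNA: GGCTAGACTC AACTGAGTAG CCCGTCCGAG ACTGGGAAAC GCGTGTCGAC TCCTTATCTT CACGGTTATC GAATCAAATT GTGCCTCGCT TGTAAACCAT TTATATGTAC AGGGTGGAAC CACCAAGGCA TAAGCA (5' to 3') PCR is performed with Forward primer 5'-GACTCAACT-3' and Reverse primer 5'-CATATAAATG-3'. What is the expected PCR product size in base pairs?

Scanning the template, GACTCAACT occurs at positions 6–14; this primer anneals to the bottom strand there with its 3' end pointing downstream.
Taking the reverse complement of CATATAAATG gives CATTTATATG, found at positions 98–107 on the template; the primer anneals here to the top strand with its 3' end pointing upstream.
The product runs from position 6 to position 107, so its length is 107 − 6 + 1 = 102 bp.

102 bp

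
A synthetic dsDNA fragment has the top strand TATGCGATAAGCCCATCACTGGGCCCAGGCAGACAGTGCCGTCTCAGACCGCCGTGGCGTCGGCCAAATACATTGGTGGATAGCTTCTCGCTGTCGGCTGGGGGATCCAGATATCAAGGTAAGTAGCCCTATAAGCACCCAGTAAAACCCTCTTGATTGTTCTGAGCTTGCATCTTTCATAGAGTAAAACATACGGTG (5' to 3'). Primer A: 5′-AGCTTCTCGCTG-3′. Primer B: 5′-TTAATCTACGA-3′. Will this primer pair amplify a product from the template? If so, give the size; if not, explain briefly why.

No product — primer B has no binding site in the template.

Primer B (TTAATCTACGA) does not match the top strand, and its reverse complement TCGTAGATTAA does not match either.
With no annealing site for primer B, no amplification occurs.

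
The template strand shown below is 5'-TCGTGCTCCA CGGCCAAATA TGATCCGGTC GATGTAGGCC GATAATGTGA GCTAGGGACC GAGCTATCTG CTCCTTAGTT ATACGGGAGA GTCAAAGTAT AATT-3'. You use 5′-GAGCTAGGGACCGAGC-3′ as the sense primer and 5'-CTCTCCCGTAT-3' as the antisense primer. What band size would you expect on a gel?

Scanning the template, GAGCTAGGGACCGAGC occurs at positions 49–64; this primer anneals to the bottom strand there with its 3' end pointing downstream.
Taking the reverse complement of CTCTCCCGTAT gives ATACGGGAGAG, found at positions 81–91 on the template; the primer anneals here to the top strand with its 3' end pointing upstream.
Amplicon spans positions 49–91: 43 bp.

43 bp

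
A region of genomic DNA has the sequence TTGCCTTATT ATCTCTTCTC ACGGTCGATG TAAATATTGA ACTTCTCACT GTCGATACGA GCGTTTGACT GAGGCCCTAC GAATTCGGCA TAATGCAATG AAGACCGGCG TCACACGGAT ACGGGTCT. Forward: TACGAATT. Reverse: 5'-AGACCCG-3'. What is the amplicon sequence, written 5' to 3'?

Forward primer TACGAATT is found on the top strand at positions 78–85.
Reverse complement of the reverse primer: CGGGTCT. This occurs on the top strand at positions 122–128.
The product is the template from position 78 through 128 (51 bp).

5'-TACGAATTCGGCATAATGCAATGAAGACCGGCGTCACACGGATACGGGTCT-3'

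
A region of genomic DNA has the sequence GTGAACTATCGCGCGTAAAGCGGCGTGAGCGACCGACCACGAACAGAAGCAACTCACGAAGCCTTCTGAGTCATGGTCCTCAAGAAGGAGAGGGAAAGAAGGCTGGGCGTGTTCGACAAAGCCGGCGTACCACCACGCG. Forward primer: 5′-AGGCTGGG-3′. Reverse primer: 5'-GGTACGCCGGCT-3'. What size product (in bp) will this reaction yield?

Scanning the template, AGGCTGGG occurs at positions 100–107; this primer anneals to the bottom strand there with its 3' end pointing downstream.
Taking the reverse complement of GGTACGCCGGCT gives AGCCGGCGTACC, found at positions 120–131 on the template; the primer anneals here to the top strand with its 3' end pointing upstream.
Amplicon spans positions 100–131: 32 bp.

32 bp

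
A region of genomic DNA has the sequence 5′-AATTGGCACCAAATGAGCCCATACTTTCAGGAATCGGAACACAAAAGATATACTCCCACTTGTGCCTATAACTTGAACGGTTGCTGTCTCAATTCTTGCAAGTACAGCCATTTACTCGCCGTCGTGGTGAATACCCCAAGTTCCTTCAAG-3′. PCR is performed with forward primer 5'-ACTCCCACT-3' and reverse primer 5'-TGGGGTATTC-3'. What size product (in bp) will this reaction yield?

87 bp

The forward primer matches the template at positions 52–60.
Reverse complement of the reverse primer: GAATACCCCA. This occurs on the top strand at positions 129–138.
Product length = (reverse-primer end) − (forward-primer start) + 1 = 138 − 52 + 1 = 87 bp.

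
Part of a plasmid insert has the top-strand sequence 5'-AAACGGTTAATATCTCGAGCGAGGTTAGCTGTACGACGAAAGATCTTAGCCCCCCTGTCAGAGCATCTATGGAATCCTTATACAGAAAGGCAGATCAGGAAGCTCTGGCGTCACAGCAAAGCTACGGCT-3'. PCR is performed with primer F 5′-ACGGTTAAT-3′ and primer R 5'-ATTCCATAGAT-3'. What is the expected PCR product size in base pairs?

73 bp

Forward primer ACGGTTAAT is found on the top strand at positions 3–11.
The reverse primer's reverse complement is ATCTATGGAAT, which matches the template at positions 65–75.
Product length = (reverse-primer end) − (forward-primer start) + 1 = 75 − 3 + 1 = 73 bp.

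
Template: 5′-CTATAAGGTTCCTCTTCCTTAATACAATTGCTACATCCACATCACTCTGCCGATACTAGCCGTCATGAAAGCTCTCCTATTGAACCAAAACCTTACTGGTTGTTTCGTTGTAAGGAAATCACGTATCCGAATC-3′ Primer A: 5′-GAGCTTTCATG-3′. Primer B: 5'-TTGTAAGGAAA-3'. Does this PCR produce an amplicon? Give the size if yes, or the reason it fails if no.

Primer A (GAGCTTTCATG) has reverse complement CATGAAAGCTC, which matches the top strand at positions 64–74; primer A anneals to the top strand there with its 3' end pointing upstream toward position 64.
Primer B (TTGTAAGGAAA) matches the top strand directly at positions 108–118; it anneals to the bottom strand with its 3' end pointing downstream toward position 118.
The 3' ends diverge (primer A extends toward position 1, primer B toward position 133), so the primers never converge on a shared product.

No product — the primers' 3' ends point away from each other.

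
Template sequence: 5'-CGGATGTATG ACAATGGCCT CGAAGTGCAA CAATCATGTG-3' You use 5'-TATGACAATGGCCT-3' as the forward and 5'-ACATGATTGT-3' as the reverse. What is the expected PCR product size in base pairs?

33 bp

Scanning the template, TATGACAATGGCCT occurs at positions 7–20; this primer anneals to the bottom strand there with its 3' end pointing downstream.
Reverse complement of the reverse primer: ACAATCATGT. This occurs on the top strand at positions 30–39.
Amplicon spans positions 7–39: 33 bp.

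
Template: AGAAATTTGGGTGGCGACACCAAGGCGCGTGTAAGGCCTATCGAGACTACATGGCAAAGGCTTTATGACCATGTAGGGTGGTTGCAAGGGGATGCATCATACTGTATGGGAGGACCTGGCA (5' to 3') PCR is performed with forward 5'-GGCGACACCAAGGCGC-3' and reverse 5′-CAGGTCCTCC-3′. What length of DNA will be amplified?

106 bp

Forward primer GGCGACACCAAGGCGC is found on the top strand at positions 13–28.
Reverse complement of the reverse primer: GGAGGACCTG. This occurs on the top strand at positions 109–118.
The product runs from position 13 to position 118, so its length is 118 − 13 + 1 = 106 bp.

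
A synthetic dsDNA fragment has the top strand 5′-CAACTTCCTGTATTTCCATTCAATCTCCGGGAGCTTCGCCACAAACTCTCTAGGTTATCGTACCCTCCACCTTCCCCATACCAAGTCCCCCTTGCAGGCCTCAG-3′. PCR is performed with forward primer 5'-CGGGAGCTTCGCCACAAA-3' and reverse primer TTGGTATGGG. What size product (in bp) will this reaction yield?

57 bp

Scanning the template, CGGGAGCTTCGCCACAAA occurs at positions 28–45; this primer anneals to the bottom strand there with its 3' end pointing downstream.
The reverse primer's reverse complement is CCCATACCAA, which matches the template at positions 75–84.
Amplicon spans positions 28–84: 57 bp.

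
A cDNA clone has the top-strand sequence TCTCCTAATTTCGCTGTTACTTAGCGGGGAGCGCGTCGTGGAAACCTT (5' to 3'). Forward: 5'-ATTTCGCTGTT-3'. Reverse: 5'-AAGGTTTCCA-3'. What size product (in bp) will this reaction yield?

41 bp

The forward primer matches the template at positions 8–18.
Reverse complement of the reverse primer: TGGAAACCTT. This occurs on the top strand at positions 39–48.
Amplicon spans positions 8–48: 41 bp.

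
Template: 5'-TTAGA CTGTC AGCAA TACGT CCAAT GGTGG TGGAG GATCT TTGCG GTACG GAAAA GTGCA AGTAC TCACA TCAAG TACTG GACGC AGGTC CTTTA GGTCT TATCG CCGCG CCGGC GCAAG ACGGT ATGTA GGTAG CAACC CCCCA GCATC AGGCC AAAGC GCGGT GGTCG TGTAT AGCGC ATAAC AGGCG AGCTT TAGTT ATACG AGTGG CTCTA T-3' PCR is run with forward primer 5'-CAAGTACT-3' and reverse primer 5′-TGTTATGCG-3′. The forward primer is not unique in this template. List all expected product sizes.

128 bp, 115 bp

The forward primer CAAGTACT matches the top strand at positions 59–66, 72–79.
The reverse primer's reverse complement is CGCATAACA, matching at positions 178–186.
Each forward site pairs with the reverse site to give a product ending at position 186: sizes 128, 115 bp.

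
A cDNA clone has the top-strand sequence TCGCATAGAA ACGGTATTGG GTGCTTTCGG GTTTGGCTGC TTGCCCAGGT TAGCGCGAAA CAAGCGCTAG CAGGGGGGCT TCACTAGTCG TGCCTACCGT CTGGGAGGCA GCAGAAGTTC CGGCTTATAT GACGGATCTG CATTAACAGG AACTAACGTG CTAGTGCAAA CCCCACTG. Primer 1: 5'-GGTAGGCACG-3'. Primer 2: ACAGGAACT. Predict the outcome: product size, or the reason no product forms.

Primer 1 (GGTAGGCACG) has reverse complement CGTGCCTACC, which matches the top strand at positions 89–98; primer 1 anneals to the top strand there with its 3' end pointing upstream toward position 89.
Primer 2 (ACAGGAACT) matches the top strand directly at positions 146–154; it anneals to the bottom strand with its 3' end pointing downstream toward position 154.
The 3' ends diverge (primer 1 extends toward position 1, primer 2 toward position 178), so the primers never converge on a shared product.

No product — the primers' 3' ends point away from each other.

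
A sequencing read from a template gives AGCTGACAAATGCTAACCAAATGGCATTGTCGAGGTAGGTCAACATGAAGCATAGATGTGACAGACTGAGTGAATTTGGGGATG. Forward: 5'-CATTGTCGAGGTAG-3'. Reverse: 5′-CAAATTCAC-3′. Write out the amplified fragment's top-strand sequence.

Forward primer CATTGTCGAGGTAG is found on the top strand at positions 25–38.
Taking the reverse complement of CAAATTCAC gives GTGAATTTG, found at positions 70–78 on the template; the primer anneals here to the top strand with its 3' end pointing upstream.
The product is the template from position 25 through 78 (54 bp).

5'-CATTGTCGAGGTAGGTCAACATGAAGCATAGATGTGACAGACTGAGTGAATTTG-3'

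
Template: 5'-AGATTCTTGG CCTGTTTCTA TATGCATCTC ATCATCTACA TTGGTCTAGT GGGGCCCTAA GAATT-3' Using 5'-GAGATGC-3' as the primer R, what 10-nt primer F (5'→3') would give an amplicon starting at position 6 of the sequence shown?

The reverse primer's reverse complement GCATCTC matches the template at positions 24–30; the product starts at position 6.
The forward primer is identical to the top strand over positions 6–15: CTTGGCCTGT.

5'-CTTGGCCTGT-3'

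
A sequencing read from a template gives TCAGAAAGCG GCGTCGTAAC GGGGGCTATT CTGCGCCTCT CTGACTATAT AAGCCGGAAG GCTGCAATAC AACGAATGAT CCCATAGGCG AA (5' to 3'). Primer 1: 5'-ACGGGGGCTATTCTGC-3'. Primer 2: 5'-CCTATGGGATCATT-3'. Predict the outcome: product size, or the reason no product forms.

Yes — a 70 bp product.

Primer 1 (ACGGGGGCTATTCTGC) matches the top strand at positions 19–34; it acts as a forward primer.
Primer 2's reverse complement is AATGATCCCATAGG, matching the top strand at positions 75–88; it acts as a reverse primer.
The 3' ends face each other across positions 19–88, giving a 70 bp product.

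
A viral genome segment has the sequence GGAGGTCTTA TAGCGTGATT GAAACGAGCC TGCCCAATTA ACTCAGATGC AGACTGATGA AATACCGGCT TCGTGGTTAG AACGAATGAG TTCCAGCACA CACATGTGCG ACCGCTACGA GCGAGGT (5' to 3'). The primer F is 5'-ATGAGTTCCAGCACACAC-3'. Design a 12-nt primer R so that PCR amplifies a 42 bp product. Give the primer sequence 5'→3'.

The forward primer binds at positions 86–103, so a 42 bp product ends at position 86 + 42 − 1 = 127.
The reverse primer anneals to the top strand over positions 116–127, i.e. to TACGAGCGAGGT.
Its sequence written 5'→3' is the reverse complement: ACCTCGCTCGTA.

5'-ACCTCGCTCGTA-3'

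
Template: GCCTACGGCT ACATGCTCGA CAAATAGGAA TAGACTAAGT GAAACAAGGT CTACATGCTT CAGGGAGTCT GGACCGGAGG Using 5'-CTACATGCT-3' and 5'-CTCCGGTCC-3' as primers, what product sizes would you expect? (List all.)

71 bp, 29 bp

The forward primer CTACATGCT matches the top strand at positions 9–17, 51–59.
The reverse primer's reverse complement is GGACCGGAG, matching at positions 71–79.
Each forward site pairs with the reverse site to give a product ending at position 79: sizes 71, 29 bp.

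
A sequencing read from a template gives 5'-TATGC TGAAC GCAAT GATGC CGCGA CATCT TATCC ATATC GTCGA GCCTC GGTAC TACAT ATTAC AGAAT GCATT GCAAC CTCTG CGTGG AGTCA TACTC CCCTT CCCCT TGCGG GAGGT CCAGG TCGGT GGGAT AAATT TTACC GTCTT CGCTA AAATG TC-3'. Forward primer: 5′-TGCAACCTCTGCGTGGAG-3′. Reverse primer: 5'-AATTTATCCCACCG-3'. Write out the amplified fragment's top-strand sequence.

5'-TGCAACCTCTGCGTGGAGTCATACTCCCCTTCCCCTTGCGGGAGGTCCAGGTCGGTGGGATAAATT-3'

Forward primer TGCAACCTCTGCGTGGAG is found on the top strand at positions 75–92.
Taking the reverse complement of AATTTATCCCACCG gives CGGTGGGATAAATT, found at positions 127–140 on the template; the primer anneals here to the top strand with its 3' end pointing upstream.
The product is the template from position 75 through 140 (66 bp).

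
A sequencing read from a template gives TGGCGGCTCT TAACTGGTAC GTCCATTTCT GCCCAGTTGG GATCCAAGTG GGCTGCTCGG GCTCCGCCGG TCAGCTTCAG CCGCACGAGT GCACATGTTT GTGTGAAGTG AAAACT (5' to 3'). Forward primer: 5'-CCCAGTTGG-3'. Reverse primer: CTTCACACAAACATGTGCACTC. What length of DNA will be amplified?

The forward primer matches the template at positions 32–40.
Reverse complement of the reverse primer: GAGTGCACATGTTTGTGTGAAG. This occurs on the top strand at positions 87–108.
The product runs from position 32 to position 108, so its length is 108 − 32 + 1 = 77 bp.

77 bp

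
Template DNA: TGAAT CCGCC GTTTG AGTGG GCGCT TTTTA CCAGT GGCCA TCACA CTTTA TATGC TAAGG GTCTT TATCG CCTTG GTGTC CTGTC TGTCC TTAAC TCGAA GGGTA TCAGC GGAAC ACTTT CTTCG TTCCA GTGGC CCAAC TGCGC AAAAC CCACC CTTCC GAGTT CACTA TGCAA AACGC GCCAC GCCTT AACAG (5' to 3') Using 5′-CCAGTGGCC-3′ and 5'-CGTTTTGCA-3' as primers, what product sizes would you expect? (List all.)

149 bp, 52 bp

The forward primer CCAGTGGCC matches the top strand at positions 31–39, 128–136.
The reverse primer's reverse complement is TGCAAAACG, matching at positions 171–179.
Each forward site pairs with the reverse site to give a product ending at position 179: sizes 149, 52 bp.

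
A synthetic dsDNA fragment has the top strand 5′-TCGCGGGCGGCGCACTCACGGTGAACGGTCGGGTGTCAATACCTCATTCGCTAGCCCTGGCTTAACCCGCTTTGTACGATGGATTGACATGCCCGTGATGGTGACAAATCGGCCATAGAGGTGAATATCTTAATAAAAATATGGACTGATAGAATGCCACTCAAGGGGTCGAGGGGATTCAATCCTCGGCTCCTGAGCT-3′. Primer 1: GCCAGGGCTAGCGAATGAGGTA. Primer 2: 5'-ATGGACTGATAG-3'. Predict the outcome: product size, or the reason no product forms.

Primer 1 (GCCAGGGCTAGCGAATGAGGTA) has reverse complement TACCTCATTCGCTAGCCCTGGC, which matches the top strand at positions 40–61; primer 1 anneals to the top strand there with its 3' end pointing upstream toward position 40.
Primer 2 (ATGGACTGATAG) matches the top strand directly at positions 141–152; it anneals to the bottom strand with its 3' end pointing downstream toward position 152.
The 3' ends diverge (primer 1 extends toward position 1, primer 2 toward position 199), so the primers never converge on a shared product.

No product — the primers' 3' ends point away from each other.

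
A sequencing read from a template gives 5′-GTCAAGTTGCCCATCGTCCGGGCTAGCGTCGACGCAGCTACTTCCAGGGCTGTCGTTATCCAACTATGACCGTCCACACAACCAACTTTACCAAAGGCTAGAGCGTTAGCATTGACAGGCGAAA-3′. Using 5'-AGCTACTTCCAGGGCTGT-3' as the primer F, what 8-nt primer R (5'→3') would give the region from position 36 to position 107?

The product's 3' end on the top strand is position 107.
The reverse primer anneals to the top strand over positions 100–107, i.e. to AGAGCGTT.
Its sequence written 5'→3' is the reverse complement: AACGCTCT.

5'-AACGCTCT-3'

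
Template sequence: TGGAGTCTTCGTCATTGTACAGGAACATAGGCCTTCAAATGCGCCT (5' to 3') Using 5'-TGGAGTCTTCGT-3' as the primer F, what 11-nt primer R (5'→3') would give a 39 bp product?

The forward primer binds at positions 1–12, so a 39 bp product ends at position 1 + 39 − 1 = 39.
The reverse primer anneals to the top strand over positions 29–39, i.e. to AGGCCTTCAAA.
Its sequence written 5'→3' is the reverse complement: TTTGAAGGCCT.

5'-TTTGAAGGCCT-3'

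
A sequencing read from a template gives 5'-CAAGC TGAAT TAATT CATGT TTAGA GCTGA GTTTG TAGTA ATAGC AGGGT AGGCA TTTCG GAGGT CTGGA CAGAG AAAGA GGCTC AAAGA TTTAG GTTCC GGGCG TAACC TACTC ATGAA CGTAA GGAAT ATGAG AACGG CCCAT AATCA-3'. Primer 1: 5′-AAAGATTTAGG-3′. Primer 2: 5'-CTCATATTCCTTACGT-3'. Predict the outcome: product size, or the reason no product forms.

Primer 1 (AAAGATTTAGG) matches the top strand at positions 86–96; it acts as a forward primer.
Primer 2's reverse complement is ACGTAAGGAATATGAG, matching the top strand at positions 120–135; it acts as a reverse primer.
The 3' ends face each other across positions 86–135, giving a 50 bp product.

Yes — a 50 bp product.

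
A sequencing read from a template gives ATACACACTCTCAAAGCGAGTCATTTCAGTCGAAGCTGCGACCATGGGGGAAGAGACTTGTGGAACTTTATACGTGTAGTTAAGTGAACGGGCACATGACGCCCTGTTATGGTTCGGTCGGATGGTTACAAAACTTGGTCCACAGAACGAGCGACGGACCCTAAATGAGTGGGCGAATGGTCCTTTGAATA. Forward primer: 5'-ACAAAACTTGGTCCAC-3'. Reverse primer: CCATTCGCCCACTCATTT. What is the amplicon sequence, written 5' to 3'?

Scanning the template, ACAAAACTTGGTCCAC occurs at positions 128–143; this primer anneals to the bottom strand there with its 3' end pointing downstream.
Reverse complement of the reverse primer: AAATGAGTGGGCGAATGG. This occurs on the top strand at positions 163–180.
The product is the template from position 128 through 180 (53 bp).

5'-ACAAAACTTGGTCCACAGAACGAGCGACGGACCCTAAATGAGTGGGCGAATGG-3'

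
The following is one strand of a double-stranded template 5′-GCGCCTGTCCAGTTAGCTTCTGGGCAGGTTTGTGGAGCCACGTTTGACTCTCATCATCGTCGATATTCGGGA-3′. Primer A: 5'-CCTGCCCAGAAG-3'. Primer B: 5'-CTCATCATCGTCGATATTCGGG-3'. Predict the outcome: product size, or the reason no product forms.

Primer A (CCTGCCCAGAAG) has reverse complement CTTCTGGGCAGG, which matches the top strand at positions 17–28; primer A anneals to the top strand there with its 3' end pointing upstream toward position 17.
Primer B (CTCATCATCGTCGATATTCGGG) matches the top strand directly at positions 50–71; it anneals to the bottom strand with its 3' end pointing downstream toward position 71.
The 3' ends diverge (primer A extends toward position 1, primer B toward position 72), so the primers never converge on a shared product.

No product — the primers' 3' ends point away from each other.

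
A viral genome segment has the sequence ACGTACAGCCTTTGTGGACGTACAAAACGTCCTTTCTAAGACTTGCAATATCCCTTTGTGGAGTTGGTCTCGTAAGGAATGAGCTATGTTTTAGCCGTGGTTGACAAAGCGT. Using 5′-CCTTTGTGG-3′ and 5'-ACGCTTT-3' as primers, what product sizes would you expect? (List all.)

The forward primer CCTTTGTGG matches the top strand at positions 9–17, 53–61.
The reverse primer's reverse complement is AAAGCGT, matching at positions 106–112.
Each forward site pairs with the reverse site to give a product ending at position 112: sizes 104, 60 bp.

104 bp, 60 bp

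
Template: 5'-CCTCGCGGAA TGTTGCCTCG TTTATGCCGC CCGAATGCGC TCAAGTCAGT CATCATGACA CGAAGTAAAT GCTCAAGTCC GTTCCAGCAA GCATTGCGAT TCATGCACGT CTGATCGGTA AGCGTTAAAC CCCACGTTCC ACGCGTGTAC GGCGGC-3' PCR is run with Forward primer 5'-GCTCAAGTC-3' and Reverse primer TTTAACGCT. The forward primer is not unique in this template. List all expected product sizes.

91 bp, 59 bp

The forward primer GCTCAAGTC matches the top strand at positions 39–47, 71–79.
The reverse primer's reverse complement is AGCGTTAAA, matching at positions 121–129.
Each forward site pairs with the reverse site to give a product ending at position 129: sizes 91, 59 bp.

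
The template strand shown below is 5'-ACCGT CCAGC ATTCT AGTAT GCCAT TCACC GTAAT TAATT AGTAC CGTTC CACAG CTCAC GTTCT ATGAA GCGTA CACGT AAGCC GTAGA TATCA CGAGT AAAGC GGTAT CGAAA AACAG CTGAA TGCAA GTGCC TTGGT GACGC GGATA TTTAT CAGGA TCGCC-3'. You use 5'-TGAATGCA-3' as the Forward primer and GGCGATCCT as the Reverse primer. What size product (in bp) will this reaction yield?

44 bp

The forward primer matches the template at positions 122–129.
Taking the reverse complement of GGCGATCCT gives AGGATCGCC, found at positions 157–165 on the template; the primer anneals here to the top strand with its 3' end pointing upstream.
Amplicon spans positions 122–165: 44 bp.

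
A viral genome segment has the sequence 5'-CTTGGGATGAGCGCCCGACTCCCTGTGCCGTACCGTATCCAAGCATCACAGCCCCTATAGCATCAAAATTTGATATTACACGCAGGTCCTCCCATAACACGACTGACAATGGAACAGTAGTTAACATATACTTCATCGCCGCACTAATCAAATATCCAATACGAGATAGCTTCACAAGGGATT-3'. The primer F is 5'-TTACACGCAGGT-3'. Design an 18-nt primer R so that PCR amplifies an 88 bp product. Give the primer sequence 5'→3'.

The forward primer binds at positions 76–87, so an 88 bp product ends at position 76 + 88 − 1 = 163.
The reverse primer anneals to the top strand over positions 146–163, i.e. to AATCAAATATCCAATACG.
Its sequence written 5'→3' is the reverse complement: CGTATTGGATATTTGATT.

5'-CGTATTGGATATTTGATT-3'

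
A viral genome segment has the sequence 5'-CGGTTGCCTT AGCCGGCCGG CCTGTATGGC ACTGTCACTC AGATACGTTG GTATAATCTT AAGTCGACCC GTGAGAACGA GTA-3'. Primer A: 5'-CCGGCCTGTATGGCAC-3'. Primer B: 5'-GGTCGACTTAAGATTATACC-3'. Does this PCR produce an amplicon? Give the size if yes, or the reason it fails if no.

Yes — a 53 bp product.

Primer A (CCGGCCTGTATGGCAC) matches the top strand at positions 17–32; it acts as a forward primer.
Primer B's reverse complement is GGTATAATCTTAAGTCGACC, matching the top strand at positions 50–69; it acts as a reverse primer.
The 3' ends face each other across positions 17–69, giving a 53 bp product.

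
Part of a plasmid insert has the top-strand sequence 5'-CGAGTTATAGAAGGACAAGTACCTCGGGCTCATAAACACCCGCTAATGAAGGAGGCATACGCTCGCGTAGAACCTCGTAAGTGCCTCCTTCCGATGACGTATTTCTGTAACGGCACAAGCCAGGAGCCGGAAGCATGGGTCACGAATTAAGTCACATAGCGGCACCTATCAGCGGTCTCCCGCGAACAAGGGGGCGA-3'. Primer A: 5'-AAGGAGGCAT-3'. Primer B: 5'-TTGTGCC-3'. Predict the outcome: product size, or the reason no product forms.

Primer A (AAGGAGGCAT) matches the top strand at positions 49–58; it acts as a forward primer.
Primer B's reverse complement is GGCACAA, matching the top strand at positions 112–118; it acts as a reverse primer.
The 3' ends face each other across positions 49–118, giving a 70 bp product.

Yes — a 70 bp product.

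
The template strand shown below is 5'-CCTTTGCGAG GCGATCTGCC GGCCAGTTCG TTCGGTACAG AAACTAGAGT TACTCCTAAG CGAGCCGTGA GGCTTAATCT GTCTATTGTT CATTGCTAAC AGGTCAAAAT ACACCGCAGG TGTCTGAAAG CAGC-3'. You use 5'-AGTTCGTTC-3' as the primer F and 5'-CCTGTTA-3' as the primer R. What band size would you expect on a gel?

The forward primer matches the template at positions 25–33.
Taking the reverse complement of CCTGTTA gives TAACAGG, found at positions 97–103 on the template; the primer anneals here to the top strand with its 3' end pointing upstream.
The product runs from position 25 to position 103, so its length is 103 − 25 + 1 = 79 bp.

79 bp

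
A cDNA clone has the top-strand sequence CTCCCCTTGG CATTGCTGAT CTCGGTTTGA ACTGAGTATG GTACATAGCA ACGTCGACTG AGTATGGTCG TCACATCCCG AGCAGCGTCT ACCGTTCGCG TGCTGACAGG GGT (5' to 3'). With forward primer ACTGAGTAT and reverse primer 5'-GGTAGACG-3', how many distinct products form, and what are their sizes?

The forward primer ACTGAGTAT matches the top strand at positions 31–39, 57–65.
The reverse primer's reverse complement is CGTCTACC, matching at positions 86–93.
Each forward site pairs with the reverse site to give a product ending at position 93: sizes 63, 37 bp.

Two products: 63 bp, 37 bp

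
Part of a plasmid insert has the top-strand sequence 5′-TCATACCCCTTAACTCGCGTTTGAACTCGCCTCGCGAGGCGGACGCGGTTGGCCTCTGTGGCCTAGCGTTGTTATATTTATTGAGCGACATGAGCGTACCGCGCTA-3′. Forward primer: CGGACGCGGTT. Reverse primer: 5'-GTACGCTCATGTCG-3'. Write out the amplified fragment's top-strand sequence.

Scanning the template, CGGACGCGGTT occurs at positions 40–50; this primer anneals to the bottom strand there with its 3' end pointing downstream.
Taking the reverse complement of GTACGCTCATGTCG gives CGACATGAGCGTAC, found at positions 86–99 on the template; the primer anneals here to the top strand with its 3' end pointing upstream.
The product is the template from position 40 through 99 (60 bp).

5'-CGGACGCGGTTGGCCTCTGTGGCCTAGCGTTGTTATATTTATTGAGCGACATGAGCGTAC-3'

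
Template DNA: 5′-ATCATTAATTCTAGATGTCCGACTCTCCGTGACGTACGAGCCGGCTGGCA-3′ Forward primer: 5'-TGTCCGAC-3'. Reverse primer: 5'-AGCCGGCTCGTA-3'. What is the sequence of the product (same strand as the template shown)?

The forward primer matches the template at positions 16–23.
Reverse complement of the reverse primer: TACGAGCCGGCT. This occurs on the top strand at positions 35–46.
The product is the template from position 16 through 46 (31 bp).

5'-TGTCCGACTCTCCGTGACGTACGAGCCGGCT-3'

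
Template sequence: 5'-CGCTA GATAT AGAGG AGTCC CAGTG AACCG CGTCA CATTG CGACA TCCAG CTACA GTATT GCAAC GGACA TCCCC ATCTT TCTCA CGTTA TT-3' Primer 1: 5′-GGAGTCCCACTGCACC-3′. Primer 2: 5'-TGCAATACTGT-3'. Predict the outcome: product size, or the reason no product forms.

Primer 1 (GGAGTCCCACTGCACC) does not match the top strand, and its reverse complement GGTGCAGTGGGACTCC does not match either.
With no annealing site for primer 1, no amplification occurs.

No product — primer 1 has no binding site in the template.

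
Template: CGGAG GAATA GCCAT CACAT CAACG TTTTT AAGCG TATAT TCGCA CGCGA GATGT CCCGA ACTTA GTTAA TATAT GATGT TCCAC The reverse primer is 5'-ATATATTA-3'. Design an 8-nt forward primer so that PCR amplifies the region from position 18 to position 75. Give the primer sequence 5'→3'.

The reverse primer's reverse complement TAATATAT matches the template at positions 68–75; the product starts at position 18.
The forward primer is identical to the top strand over positions 18–25: CATCAACG.

5'-CATCAACG-3'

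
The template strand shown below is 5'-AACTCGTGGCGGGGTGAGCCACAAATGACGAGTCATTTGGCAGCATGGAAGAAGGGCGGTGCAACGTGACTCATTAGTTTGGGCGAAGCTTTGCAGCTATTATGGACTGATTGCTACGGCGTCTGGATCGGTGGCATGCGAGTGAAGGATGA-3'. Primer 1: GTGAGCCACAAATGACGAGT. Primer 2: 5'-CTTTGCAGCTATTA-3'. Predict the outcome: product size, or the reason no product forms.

Primer 1 (GTGAGCCACAAATGACGAGT) matches the top strand at positions 14–33 (3' end points downstream).
Primer 2 (CTTTGCAGCTATTA) also matches the top strand directly, at positions 89–102 — its reverse complement TAATAGCTGCAAAG is not present.
Both primers anneal to the bottom strand with 3' ends pointing the same way, so neither can prime synthesis back toward the other.

No product — both primers anneal to the same strand and extend in the same direction.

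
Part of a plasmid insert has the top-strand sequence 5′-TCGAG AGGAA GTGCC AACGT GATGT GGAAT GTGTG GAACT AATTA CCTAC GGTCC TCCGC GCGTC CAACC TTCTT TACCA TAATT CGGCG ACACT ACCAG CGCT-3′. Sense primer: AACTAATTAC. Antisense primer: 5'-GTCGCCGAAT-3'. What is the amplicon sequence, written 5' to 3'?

The forward primer matches the template at positions 37–46.
Reverse complement of the reverse primer: ATTCGGCGAC. This occurs on the top strand at positions 83–92.
The product is the template from position 37 through 92 (56 bp).

5'-AACTAATTACCTACGGTCCTCCGCGCGTCCAACCTTCTTTACCATAATTCGGCGAC-3'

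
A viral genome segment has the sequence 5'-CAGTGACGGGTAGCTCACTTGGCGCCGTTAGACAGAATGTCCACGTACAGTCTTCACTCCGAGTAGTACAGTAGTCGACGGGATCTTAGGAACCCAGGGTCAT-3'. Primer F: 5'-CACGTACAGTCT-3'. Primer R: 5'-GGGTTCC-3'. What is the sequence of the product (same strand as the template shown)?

The forward primer matches the template at positions 42–53.
The reverse primer's reverse complement is GGAACCC, which matches the template at positions 89–95.
The product is the template from position 42 through 95 (54 bp).

5'-CACGTACAGTCTTCACTCCGAGTAGTACAGTAGTCGACGGGATCTTAGGAACCC-3'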